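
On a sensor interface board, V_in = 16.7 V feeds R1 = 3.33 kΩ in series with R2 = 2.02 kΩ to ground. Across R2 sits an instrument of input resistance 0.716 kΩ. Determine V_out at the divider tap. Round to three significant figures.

First combine the lower leg with the load: R2 ‖ R_L = 0.5286 kΩ.
Now apply the divider: V_out = 16.7 × 0.1370 = 2.288 V.
(Unloaded it would be 6.31 V; the load pulls it down.)

V_out ≈ 2.29 V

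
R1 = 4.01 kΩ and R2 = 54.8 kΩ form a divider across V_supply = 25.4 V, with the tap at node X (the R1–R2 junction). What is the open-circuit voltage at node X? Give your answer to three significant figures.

Open-circuit (no load on X): V_th = V_supply · R2/(R1 + R2) = 25.4 × 54.8/(4.010 + 54.8) = 23.67 V.

V_th ≈ 23.7 V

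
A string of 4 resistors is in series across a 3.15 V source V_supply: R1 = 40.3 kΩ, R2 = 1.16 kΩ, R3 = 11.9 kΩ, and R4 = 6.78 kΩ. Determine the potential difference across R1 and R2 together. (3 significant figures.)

V ≈ 2.17 V

Series total: ΣR = 40.3 + 1.16 + 11.9 + 6.78 = 60.14 kΩ.
R_{R1..R2} = 40.3 + 1.16 = 41.46 kΩ.
By the voltage-divider rule, V = 3.15 × 41.46/60.14 = 2.172 V.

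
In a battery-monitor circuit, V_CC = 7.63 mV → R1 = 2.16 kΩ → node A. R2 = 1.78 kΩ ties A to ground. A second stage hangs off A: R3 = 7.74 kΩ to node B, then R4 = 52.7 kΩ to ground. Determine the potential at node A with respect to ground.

Looking into the second stage from A: R3 + R4 = 60.44 kΩ appears in parallel with R2.
R2 ‖ (R3+R4) = 1.729 kΩ.
So V_A = 7.63 × 0.4446 = 3.392 mV.

V_A ≈ 3.39 mV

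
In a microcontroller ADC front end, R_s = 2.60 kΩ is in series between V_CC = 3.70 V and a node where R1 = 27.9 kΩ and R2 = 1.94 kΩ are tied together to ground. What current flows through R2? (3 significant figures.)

Equivalent of the parallel group: R_p = 1.814 kΩ.
Node voltage V_A = V_CC · R_p/(R_s + R_p) = 3.70 × 0.4109 = 1.521 V.
I(R2) = V_A / R2 = 1.521/1.94 = 0.7838 mA.

I ≈ 0.784 mA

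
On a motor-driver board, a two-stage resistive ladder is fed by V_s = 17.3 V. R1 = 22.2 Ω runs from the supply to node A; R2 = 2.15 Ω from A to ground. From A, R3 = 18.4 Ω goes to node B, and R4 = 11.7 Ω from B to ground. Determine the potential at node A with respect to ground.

V_A ≈ 1.43 V

Node A sees R2 in parallel with the series input of stage 2, R3 + R4 = 30.10 Ω.
Effective lower resistance at A: R2 ‖ 30.10 = 2.007 Ω.
First divider: V_A = V_s · 2.007/(22.2 + 2.007) = 1.434 V.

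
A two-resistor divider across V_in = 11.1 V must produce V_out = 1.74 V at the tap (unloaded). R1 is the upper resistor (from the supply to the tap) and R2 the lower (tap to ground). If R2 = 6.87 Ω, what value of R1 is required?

Required fraction k = V_out/V_in = 0.1568.
R1 = R2·(1/k − 1) = 6.87 × 5.379 = 36.96 Ω.

R1 ≈ 37.0 Ω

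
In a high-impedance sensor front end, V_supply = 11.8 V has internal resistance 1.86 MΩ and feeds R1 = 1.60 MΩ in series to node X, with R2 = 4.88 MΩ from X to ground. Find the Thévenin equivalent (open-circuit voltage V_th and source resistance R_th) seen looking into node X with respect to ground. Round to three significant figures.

V_th ≈ 6.90 V, R_th ≈ 2.02 MΩ

R1' = 1.86 + 1.60 = 3.460 MΩ (source resistance + R1).
V_th is the unloaded tap voltage: V_supply · R2/(R1'+R2) = 11.8 × 0.5851 = 6.905 V.
Zeroing V_supply shorts the top of R1' to ground, so R_th = R1' ‖ R2 = 2.025 MΩ.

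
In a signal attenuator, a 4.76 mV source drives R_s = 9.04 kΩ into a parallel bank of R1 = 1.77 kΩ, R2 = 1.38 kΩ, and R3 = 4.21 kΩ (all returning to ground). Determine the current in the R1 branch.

I ≈ 0.182 µA

Combine the parallel branches: R_p = (1/1.77 + 1/1.38 + 1/4.21)⁻¹ = 0.6548 kΩ.
Node voltage V_A = V_supply · R_p/(R_s + R_p) = 4.76 × 0.06754 = 0.3215 mV.
I(R1) = V_A / R1 = 0.3215/1.77 = 0.1816 µA.
(Equivalently: I_total = 0.4910 µA, then current-divider fraction G_k/ΣG = 0.3700.)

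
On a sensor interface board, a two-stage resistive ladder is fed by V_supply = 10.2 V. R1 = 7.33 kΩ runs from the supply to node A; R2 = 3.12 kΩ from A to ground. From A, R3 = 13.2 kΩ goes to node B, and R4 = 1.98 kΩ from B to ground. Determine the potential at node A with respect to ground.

V_A ≈ 2.66 V

Looking into the second stage from A: R3 + R4 = 15.18 kΩ appears in parallel with R2.
R2 ‖ (R3+R4) = 2.588 kΩ.
First divider: V_A = V_supply · 2.588/(7.33 + 2.588) = 2.662 V.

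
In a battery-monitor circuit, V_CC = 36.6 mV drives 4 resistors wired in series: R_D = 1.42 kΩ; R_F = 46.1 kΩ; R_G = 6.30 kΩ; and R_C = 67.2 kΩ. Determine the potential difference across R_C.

V ≈ 20.3 mV

Series total: ΣR = 1.42 + 46.1 + 6.30 + 67.2 = 121.0 kΩ.
V = V_CC · R/ΣR = 36.6 × 0.5553 = 20.32 mV.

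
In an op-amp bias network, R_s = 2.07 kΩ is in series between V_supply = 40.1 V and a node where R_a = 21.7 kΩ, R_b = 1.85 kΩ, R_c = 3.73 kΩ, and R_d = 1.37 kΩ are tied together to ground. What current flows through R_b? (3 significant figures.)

I ≈ 5.06 mA

Parallel bank: R_p = 1/(1/21.7 + 1/1.85 + 1/3.73 + 1/1.37) = 0.6311 kΩ.
V_A = 40.1 × 0.6311/2.701 = 9.369 V.
Branch current I = V_A/R_b = 9.369/1.85 = 5.064 mA.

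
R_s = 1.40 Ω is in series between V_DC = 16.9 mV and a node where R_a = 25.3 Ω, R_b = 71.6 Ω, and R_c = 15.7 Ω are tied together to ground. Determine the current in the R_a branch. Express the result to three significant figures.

Parallel bank: R_p = 1/(1/25.3 + 1/71.6 + 1/15.7) = 8.533 Ω.
V_A = 16.9 × 8.533/9.933 = 14.52 mV.
I(R_a) = V_A / R_a = 14.52/25.3 = 0.5738 mA.

I ≈ 0.574 mA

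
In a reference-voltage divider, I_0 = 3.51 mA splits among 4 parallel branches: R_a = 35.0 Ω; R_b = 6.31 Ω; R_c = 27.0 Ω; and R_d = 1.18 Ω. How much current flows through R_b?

Conductances: ΣG = 1/35.0 + 1/6.31 + 1/27.0 + 1/1.18 = 1.072 (1/Ω).
By the current-divider rule, I = I_0 · G_k/ΣG = 3.51 × 0.1479 = 0.5191 mA.

I ≈ 0.519 mA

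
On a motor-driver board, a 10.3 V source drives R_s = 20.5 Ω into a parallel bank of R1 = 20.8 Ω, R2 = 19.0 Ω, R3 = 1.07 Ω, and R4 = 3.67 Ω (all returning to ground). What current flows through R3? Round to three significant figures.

I ≈ 0.346 A

Combine the parallel branches: R_p = (1/20.8 + 1/19.0 + 1/1.07 + 1/3.67)⁻¹ = 0.7647 Ω.
V_A = 10.3 × 0.7647/21.26 = 0.3704 V.
I(R3) = V_A / R3 = 0.3704/1.07 = 0.3462 A.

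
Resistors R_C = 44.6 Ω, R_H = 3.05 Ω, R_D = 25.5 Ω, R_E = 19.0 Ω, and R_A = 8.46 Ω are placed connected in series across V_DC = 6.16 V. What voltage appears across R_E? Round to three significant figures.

ΣR = 44.6 + 3.05 + 25.5 + 19.0 + 8.46 = 100.6 Ω.
V = V_DC · R/ΣR = 6.16 × 0.1888 = 1.163 V.

V ≈ 1.16 V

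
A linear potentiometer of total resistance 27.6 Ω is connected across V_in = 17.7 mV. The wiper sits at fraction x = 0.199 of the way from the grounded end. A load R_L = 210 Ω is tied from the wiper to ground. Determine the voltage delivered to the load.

The pot divides into 22.11 Ω above the wiper and 5.492 Ω below.
R_L loads the lower segment: effective lower R = 5.352 Ω.
Loaded-divider output: V_out = 17.7 × 0.1949 = 3.450 mV.

V_out ≈ 3.45 mV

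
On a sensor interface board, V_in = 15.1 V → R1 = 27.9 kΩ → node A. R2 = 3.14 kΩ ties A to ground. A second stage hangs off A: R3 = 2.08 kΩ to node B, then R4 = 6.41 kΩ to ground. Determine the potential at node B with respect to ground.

The second stage (R3 + R4 = 8.490 kΩ) loads node A in parallel with R2.
Effective lower resistance at A: R2 ‖ 8.490 = 2.292 kΩ.
V_A = 15.1 × 2.292/(27.9 + 2.292) = 1.146 V.
V_B = V_A × 0.7550 = 0.8655 V.

V_B ≈ 0.866 V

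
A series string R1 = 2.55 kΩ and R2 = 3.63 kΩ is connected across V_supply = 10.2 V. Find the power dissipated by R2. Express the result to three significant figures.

Series current I = V_supply/ΣR = 10.2/6.180 = 1.650 mA.
P(R2) = I²·R2 = (1.650)² × 3.63 = 9.888 mW.

P ≈ 9.89 mW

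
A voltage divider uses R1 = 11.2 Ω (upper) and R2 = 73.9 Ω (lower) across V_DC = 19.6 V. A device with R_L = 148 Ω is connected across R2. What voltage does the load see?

The load sits in parallel with R2, giving an effective lower resistance R2' = R2·R_L/(R2+R_L) = 49.29 Ω.
Voltage divider with the loaded lower leg: V_out = 19.6 × 49.29/(11.2 + 49.29) = 19.6 × 0.8148 = 15.97 V.

V_out ≈ 16.0 V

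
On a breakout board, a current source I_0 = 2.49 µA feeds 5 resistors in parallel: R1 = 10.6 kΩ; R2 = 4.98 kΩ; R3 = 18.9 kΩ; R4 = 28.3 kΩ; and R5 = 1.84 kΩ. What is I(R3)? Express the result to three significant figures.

I ≈ 0.142 µA

Total conductance ΣG = 1/10.6 + 1/4.98 + 1/18.9 + 1/28.3 + 1/1.84 = 0.9269 (units of 1/kΩ).
Current divider: I(R3) = I_0 · G_k/ΣG = 2.49 × (0.05291/0.9269) = 2.49 × 0.05708 = 0.1421 µA.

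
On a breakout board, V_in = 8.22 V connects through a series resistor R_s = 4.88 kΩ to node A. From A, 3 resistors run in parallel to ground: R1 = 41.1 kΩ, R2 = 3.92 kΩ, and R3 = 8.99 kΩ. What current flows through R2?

Equivalent of the parallel group: R_p = 2.560 kΩ.
V_A = 8.22 × 2.560/7.440 = 2.828 V.
Branch current I = V_A/R2 = 2.828/3.92 = 0.7215 mA.
(Equivalently: I_total = 1.105 mA, then current-divider fraction G_k/ΣG = 0.6530.)

I ≈ 0.721 mA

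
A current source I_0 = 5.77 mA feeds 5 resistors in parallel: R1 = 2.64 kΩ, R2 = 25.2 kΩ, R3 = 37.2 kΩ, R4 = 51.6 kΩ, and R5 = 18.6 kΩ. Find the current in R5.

ΣG = 1/2.64 + 1/25.2 + 1/37.2 + 1/51.6 + 1/18.6 = 0.5185.
By the current-divider rule, I = I_0 · G_k/ΣG = 5.77 × 0.1037 = 0.5983 mA.

I ≈ 0.598 mA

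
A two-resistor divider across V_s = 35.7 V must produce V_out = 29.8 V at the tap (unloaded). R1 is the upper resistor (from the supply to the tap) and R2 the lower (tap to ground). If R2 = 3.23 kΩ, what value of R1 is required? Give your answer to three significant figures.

R1 ≈ 0.639 kΩ

Required fraction k = V_out/V_s = 0.8347.
Rearranging, R1 = R2·(1−k)/k = 3.23 × 0.1980 = 0.6395 kΩ.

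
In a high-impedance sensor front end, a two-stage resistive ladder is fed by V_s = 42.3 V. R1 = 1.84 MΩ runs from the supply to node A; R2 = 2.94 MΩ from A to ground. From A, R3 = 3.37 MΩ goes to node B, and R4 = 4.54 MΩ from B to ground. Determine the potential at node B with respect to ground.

V_B ≈ 13.1 V

Node A sees R2 in parallel with the series input of stage 2, R3 + R4 = 7.910 MΩ.
R2 ‖ (R3+R4) = 2.143 MΩ.
V_A = 42.3 × 2.143/(1.84 + 2.143) = 22.76 V.
Stage 2 is unloaded, so V_B = V_A · R4/(R3+R4) = 22.76 × 4.54/7.910 = 13.06 V.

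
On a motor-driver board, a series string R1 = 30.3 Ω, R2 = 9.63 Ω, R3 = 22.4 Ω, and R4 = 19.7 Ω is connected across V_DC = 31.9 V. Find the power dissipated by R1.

Series current I = V_DC/ΣR = 31.9/82.03 = 0.3889 A.
P = I²R = 0.1512 × 30.3 = 4.582 W.

P ≈ 4.58 W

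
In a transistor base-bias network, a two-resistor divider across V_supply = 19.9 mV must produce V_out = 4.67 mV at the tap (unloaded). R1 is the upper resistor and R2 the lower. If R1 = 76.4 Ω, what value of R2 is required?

V_out/V_supply = R2/(R1+R2) = 0.2347.
Rearranging, R2 = R1·k/(1−k) = 76.4 × 0.3066 = 23.43 Ω.

R2 ≈ 23.4 Ω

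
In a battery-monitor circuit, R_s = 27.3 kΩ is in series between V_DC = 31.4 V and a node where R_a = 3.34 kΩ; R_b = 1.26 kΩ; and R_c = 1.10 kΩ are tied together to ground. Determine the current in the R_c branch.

Parallel bank: R_p = 1/(1/3.34 + 1/1.26 + 1/1.10) = 0.4995 kΩ.
V_A = 31.4 × 0.4995/27.80 = 0.5642 V.
I(R_c) = V_A / R_c = 0.5642/1.10 = 0.5129 mA.
(Equivalently: I_total = 1.130 mA, then current-divider fraction G_k/ΣG = 0.4541.)

I ≈ 0.513 mA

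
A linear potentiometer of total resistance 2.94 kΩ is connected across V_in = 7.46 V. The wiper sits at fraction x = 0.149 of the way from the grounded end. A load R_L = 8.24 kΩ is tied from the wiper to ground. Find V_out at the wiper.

The pot divides into 2.502 kΩ above the wiper and 0.4381 kΩ below.
(x·R_p) ‖ R_L = 0.4159 kΩ.
Loaded-divider output: V_out = 7.46 × 0.1426 = 1.063 V.

V_out ≈ 1.06 V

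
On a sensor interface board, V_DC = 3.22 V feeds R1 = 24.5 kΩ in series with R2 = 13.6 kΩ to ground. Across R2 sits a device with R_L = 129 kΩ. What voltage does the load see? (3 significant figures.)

V_out ≈ 1.08 V

First combine the lower leg with the load: R2 ‖ R_L = 12.30 kΩ.
Now apply the divider: V_out = 3.22 × 0.3343 = 1.076 V.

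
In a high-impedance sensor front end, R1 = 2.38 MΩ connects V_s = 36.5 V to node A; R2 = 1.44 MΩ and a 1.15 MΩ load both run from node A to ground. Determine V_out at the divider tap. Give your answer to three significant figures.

R2 ‖ R_L = (1.44 × 1.15)/(1.44 + 1.15) = 0.6394 MΩ.
Now apply the divider: V_out = 36.5 × 0.2118 = 7.729 V.

V_out ≈ 7.73 V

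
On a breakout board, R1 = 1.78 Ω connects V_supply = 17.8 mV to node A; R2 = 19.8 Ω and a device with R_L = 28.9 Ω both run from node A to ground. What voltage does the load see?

V_out ≈ 15.5 mV

First combine the lower leg with the load: R2 ‖ R_L = 11.75 Ω.
Voltage divider with the loaded lower leg: V_out = 17.8 × 11.75/(1.78 + 11.75) = 17.8 × 0.8684 = 15.46 mV.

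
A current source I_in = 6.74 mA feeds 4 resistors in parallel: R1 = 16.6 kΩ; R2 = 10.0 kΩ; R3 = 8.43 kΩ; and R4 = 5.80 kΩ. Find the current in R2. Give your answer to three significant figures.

I ≈ 1.49 mA

Conductances: ΣG = 1/16.6 + 1/10.0 + 1/8.43 + 1/5.80 = 0.4513 (1/kΩ).
R2 takes the fraction G_k/ΣG = 0.1000/0.4513 = 0.2216, so I = 6.74 × 0.2216 = 1.494 mA.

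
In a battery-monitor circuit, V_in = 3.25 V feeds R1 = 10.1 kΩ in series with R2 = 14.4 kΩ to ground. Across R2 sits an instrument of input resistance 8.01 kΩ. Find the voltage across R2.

V_out ≈ 1.10 V

The load sits in parallel with R2, giving an effective lower resistance R2' = R2·R_L/(R2+R_L) = 5.147 kΩ.
Then V_out = V_in · R2'/(R1 + R2') = 3.25 × 5.147/15.25 = 1.097 V.
(Unloaded it would be 1.91 V; the load pulls it down.)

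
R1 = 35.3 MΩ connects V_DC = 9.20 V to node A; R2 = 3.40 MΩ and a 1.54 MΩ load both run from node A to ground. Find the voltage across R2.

V_out ≈ 0.268 V

The load sits in parallel with R2, giving an effective lower resistance R2' = R2·R_L/(R2+R_L) = 1.060 MΩ.
Voltage divider with the loaded lower leg: V_out = 9.20 × 1.060/(35.3 + 1.060) = 9.20 × 0.02915 = 0.2682 V.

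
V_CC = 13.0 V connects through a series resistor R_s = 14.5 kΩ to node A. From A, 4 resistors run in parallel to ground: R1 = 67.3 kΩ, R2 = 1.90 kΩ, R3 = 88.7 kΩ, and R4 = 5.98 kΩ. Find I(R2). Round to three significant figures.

Parallel bank: R_p = 1/(1/67.3 + 1/1.90 + 1/88.7 + 1/5.98) = 1.390 kΩ.
V_A by voltage divider: V_A = 13.0 × 1.390/(14.5 + 1.390) = 1.137 V.
Branch current I = V_A/R2 = 1.137/1.90 = 0.5983 mA.

I ≈ 0.598 mA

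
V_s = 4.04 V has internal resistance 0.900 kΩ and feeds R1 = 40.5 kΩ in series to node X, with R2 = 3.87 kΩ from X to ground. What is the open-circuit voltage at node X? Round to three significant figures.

R1' = 0.900 + 40.5 = 41.40 kΩ (source resistance + R1).
Open-circuit (no load on X): V_th = V_s · R2/(R1' + R2) = 4.04 × 3.87/(41.40 + 3.87) = 0.3454 V.

V_th ≈ 0.345 V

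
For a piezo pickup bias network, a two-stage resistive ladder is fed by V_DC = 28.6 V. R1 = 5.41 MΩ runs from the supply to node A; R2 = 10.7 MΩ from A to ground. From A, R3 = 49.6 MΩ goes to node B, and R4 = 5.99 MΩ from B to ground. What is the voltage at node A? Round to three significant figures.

V_A ≈ 17.8 V

The second stage (R3 + R4 = 55.59 MΩ) loads node A in parallel with R2.
Effective lower resistance at A: R2 ‖ 55.59 = 8.973 MΩ.
First divider: V_A = V_DC · 8.973/(5.41 + 8.973) = 17.84 V.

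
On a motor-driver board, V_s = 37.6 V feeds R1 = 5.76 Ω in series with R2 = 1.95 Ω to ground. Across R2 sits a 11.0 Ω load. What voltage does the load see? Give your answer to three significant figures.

First combine the lower leg with the load: R2 ‖ R_L = 1.656 Ω.
Then V_out = V_s · R2'/(R1 + R2') = 37.6 × 1.656/7.416 = 8.398 V.

V_out ≈ 8.40 V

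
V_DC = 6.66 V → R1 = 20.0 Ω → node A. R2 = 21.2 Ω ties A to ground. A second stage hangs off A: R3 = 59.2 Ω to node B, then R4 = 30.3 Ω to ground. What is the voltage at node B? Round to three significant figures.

Looking into the second stage from A: R3 + R4 = 89.50 Ω appears in parallel with R2.
R2 ‖ (R3+R4) = 17.14 Ω.
V_A = 6.66 × 17.14/(20.0 + 17.14) = 3.074 V.
Then the unloaded second divider: V_B = V_A × R4/(R3+R4) = 3.074 × 0.3385 = 1.041 V.

V_B ≈ 1.04 V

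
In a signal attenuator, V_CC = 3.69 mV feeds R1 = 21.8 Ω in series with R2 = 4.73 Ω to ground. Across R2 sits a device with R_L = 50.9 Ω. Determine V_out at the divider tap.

The load sits in parallel with R2, giving an effective lower resistance R2' = R2·R_L/(R2+R_L) = 4.328 Ω.
Voltage divider with the loaded lower leg: V_out = 3.69 × 4.328/(21.8 + 4.328) = 3.69 × 0.1656 = 0.6112 mV.

V_out ≈ 0.611 mV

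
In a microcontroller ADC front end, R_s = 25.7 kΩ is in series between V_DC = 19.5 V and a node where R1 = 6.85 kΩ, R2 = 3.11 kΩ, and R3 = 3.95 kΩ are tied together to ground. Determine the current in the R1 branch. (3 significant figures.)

Equivalent of the parallel group: R_p = 1.388 kΩ.
V_A by voltage divider: V_A = 19.5 × 1.388/(25.7 + 1.388) = 0.9989 V.
I(R1) = V_A / R1 = 0.9989/6.85 = 0.1458 mA.

I ≈ 0.146 mA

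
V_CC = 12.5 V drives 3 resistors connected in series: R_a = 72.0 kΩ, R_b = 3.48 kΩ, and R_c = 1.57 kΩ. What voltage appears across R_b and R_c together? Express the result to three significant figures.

Series total: ΣR = 72.0 + 3.48 + 1.57 = 77.05 kΩ.
R_{R_b..R_c} = 3.48 + 1.57 = 5.050 kΩ.
Voltage divider: V = V_CC · (5.050 / 77.05) = 12.5 × 0.06554 = 0.8193 V.

V ≈ 0.819 V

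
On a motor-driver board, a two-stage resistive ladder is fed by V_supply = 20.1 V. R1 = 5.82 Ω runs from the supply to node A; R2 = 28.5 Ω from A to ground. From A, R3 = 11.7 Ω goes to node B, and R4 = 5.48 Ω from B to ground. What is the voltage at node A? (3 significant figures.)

V_A ≈ 13.0 V

Looking into the second stage from A: R3 + R4 = 17.18 Ω appears in parallel with R2.
Effective lower resistance at A: R2 ‖ 17.18 = 10.72 Ω.
V_A = 20.1 × 10.72/(5.82 + 10.72) = 13.03 V.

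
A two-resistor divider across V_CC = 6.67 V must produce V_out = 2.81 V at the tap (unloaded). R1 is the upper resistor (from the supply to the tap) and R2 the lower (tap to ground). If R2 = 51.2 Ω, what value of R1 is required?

Required fraction k = V_out/V_CC = 0.4213.
Rearranging, R1 = R2·(1−k)/k = 51.2 × 1.374 = 70.33 Ω.

R1 ≈ 70.3 Ω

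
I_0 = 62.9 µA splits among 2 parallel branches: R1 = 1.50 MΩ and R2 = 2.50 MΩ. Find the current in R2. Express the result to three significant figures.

I ≈ 23.6 µA

Two-branch current divider: I_k = I_0 · R_other/(R_1 + R_2).
I(R2) = 62.9 × 1.50/(1.50 + 2.50) = 62.9 × 0.3750 = 23.59 µA.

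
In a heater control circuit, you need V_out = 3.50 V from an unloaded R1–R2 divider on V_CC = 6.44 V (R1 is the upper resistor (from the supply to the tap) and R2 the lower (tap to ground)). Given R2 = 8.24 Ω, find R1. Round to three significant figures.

R1 ≈ 6.92 Ω

The divider ratio is R2/(R1+R2) = 3.50/6.44 = 0.5435.
Rearranging, R1 = R2·(1−k)/k = 8.24 × 0.8400 = 6.922 Ω.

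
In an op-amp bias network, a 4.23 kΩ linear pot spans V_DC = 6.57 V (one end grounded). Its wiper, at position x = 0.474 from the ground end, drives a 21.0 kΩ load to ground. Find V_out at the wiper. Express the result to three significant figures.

V_out ≈ 2.97 V

Split the track: R_lower = x·R_p = 2.005 kΩ, R_upper = (1−x)·R_p = 2.225 kΩ.
Lower segment in parallel with the load: 2.005 ‖ 21.0 = 1.830 kΩ.
Loaded-divider output: V_out = 6.57 × 0.4513 = 2.965 V.
(Unloaded: V_out = x·V_DC = 3.11 V.)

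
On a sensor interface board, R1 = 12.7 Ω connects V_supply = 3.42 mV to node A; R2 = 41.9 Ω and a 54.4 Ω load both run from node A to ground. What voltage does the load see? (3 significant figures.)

The load sits in parallel with R2, giving an effective lower resistance R2' = R2·R_L/(R2+R_L) = 23.67 Ω.
Voltage divider with the loaded lower leg: V_out = 3.42 × 23.67/(12.7 + 23.67) = 3.42 × 0.6508 = 2.226 mV.

V_out ≈ 2.23 mV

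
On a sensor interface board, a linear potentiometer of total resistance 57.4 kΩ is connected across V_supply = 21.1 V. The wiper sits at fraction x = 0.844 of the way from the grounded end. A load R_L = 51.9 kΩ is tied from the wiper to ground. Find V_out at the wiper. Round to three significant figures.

V_out ≈ 15.5 V

The pot divides into 8.954 kΩ above the wiper and 48.45 kΩ below.
Lower segment in parallel with the load: 48.45 ‖ 51.9 = 25.06 kΩ.
Loaded-divider output: V_out = 21.1 × 0.7367 = 15.54 V.
(Unloaded: V_out = x·V_supply = 17.8 V.)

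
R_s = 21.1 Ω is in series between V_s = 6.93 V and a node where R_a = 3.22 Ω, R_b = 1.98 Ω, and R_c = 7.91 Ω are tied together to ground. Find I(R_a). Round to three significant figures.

I ≈ 0.103 A

Equivalent of the parallel group: R_p = 1.062 Ω.
V_A by voltage divider: V_A = 6.93 × 1.062/(21.1 + 1.062) = 0.3319 V.
I(R_a) = V_A / R_a = 0.3319/3.22 = 0.1031 A.
(Check via current divider: I_total = 0.3127 A; share G_k/ΣG = 0.3297 → same result.)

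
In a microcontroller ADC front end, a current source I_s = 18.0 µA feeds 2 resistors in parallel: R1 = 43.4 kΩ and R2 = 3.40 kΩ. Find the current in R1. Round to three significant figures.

I ≈ 1.31 µA

With just two branches, the current splits inversely with resistance.
I(R1) = 18.0 × 3.40/(43.4 + 3.40) = 18.0 × 0.07265 = 1.308 µA.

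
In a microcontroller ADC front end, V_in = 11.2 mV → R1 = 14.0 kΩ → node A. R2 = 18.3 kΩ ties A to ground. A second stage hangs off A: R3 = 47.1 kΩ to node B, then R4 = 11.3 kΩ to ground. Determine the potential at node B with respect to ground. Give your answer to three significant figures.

Looking into the second stage from A: R3 + R4 = 58.40 kΩ appears in parallel with R2.
Effective lower resistance at A: R2 ‖ 58.40 = 13.93 kΩ.
So V_A = 11.2 × 0.4988 = 5.587 mV.
V_B = V_A × 0.1935 = 1.081 mV.

V_B ≈ 1.08 mV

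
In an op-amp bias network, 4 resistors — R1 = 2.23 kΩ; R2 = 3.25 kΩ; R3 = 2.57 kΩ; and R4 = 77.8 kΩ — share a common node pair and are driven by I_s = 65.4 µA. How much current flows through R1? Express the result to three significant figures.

I ≈ 25.3 µA

ΣG = 1/2.23 + 1/3.25 + 1/2.57 + 1/77.8 = 1.158.
By the current-divider rule, I = I_s · G_k/ΣG = 65.4 × 0.3872 = 25.32 µA.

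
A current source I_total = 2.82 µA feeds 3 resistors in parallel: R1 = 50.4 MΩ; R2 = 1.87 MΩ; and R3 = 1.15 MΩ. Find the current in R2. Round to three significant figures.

I ≈ 1.06 µA

Total conductance ΣG = 1/50.4 + 1/1.87 + 1/1.15 = 1.424 (units of 1/MΩ).
Current divider: I(R2) = I_total · G_k/ΣG = 2.82 × (0.5348/1.424) = 2.82 × 0.3755 = 1.059 µA.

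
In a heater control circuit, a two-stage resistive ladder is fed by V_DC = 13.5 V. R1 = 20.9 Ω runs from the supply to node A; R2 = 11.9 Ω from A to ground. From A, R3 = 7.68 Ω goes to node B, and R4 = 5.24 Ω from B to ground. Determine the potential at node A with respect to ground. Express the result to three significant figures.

The second stage (R3 + R4 = 12.92 Ω) loads node A in parallel with R2.
R2 ‖ (R3+R4) = 6.195 Ω.
V_A = 13.5 × 6.195/(20.9 + 6.195) = 3.086 V.

V_A ≈ 3.09 V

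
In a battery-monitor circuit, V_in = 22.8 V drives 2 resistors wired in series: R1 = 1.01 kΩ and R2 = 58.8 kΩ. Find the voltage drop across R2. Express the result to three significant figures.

V ≈ 22.4 V

ΣR = 1.01 + 58.8 = 59.81 kΩ.
V = V_in · R/ΣR = 22.8 × 0.9831 = 22.41 V.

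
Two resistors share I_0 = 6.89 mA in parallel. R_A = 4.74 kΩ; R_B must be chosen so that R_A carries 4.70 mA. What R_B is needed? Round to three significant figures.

R_B ≈ 10.2 kΩ

The fraction through R_A equals R_B/(R_A+R_B).
With f = 0.6821, R_B = R_A · f/(1−f) = 4.74 × 2.146 = 10.17 kΩ.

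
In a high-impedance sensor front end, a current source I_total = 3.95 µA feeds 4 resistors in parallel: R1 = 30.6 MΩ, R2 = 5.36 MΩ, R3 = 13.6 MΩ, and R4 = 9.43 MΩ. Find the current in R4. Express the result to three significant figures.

I ≈ 1.05 µA

ΣG = 1/30.6 + 1/5.36 + 1/13.6 + 1/9.43 = 0.3988.
R4 takes the fraction G_k/ΣG = 0.1060/0.3988 = 0.2659, so I = 3.95 × 0.2659 = 1.050 µA.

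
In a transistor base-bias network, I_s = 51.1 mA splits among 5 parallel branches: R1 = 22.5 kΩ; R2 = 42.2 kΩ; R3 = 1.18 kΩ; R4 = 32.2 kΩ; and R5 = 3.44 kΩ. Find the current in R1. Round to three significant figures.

I ≈ 1.84 mA

Conductances: ΣG = 1/22.5 + 1/42.2 + 1/1.18 + 1/32.2 + 1/3.44 = 1.237 (1/kΩ).
Current divider: I(R1) = I_s · G_k/ΣG = 51.1 × (0.04444/1.237) = 51.1 × 0.03592 = 1.835 mA.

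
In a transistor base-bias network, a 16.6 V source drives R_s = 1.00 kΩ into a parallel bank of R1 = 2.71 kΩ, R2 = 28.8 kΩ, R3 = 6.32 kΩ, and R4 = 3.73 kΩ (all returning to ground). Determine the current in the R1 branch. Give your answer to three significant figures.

Parallel bank: R_p = 1/(1/2.71 + 1/28.8 + 1/6.32 + 1/3.73) = 1.205 kΩ.
Node voltage V_A = V_in · R_p/(R_s + R_p) = 16.6 × 0.5464 = 9.071 V.
Branch current I = V_A/R1 = 9.071/2.71 = 3.347 mA.

I ≈ 3.35 mA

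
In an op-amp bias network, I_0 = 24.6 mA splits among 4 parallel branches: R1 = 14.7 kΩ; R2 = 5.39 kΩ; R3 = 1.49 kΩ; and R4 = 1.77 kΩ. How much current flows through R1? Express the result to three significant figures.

I ≈ 1.12 mA

ΣG = 1/14.7 + 1/5.39 + 1/1.49 + 1/1.77 = 1.490.
By the current-divider rule, I = I_0 · G_k/ΣG = 24.6 × 0.04567 = 1.123 mA.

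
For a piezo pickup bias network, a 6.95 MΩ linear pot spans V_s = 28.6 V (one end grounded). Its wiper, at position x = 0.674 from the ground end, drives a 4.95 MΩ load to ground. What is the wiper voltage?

V_out ≈ 14.7 V

The pot divides into 2.266 MΩ above the wiper and 4.684 MΩ below.
(x·R_p) ‖ R_L = 2.407 MΩ.
Loaded-divider output: V_out = 28.6 × 0.5151 = 14.73 V.
(Unloaded: V_out = x·V_s = 19.3 V.)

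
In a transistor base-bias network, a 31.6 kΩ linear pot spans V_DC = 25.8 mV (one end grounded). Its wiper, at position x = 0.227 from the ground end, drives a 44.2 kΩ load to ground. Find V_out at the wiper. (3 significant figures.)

Lower segment x·R_p = 7.173 kΩ; upper segment (1−x)·R_p = 24.43 kΩ.
(x·R_p) ‖ R_L = 6.172 kΩ.
Then V_out = V_DC · 6.172/(24.43 + 6.172) = 5.204 mV.
(Unloaded: V_out = x·V_DC = 5.86 mV.)

V_out ≈ 5.20 mV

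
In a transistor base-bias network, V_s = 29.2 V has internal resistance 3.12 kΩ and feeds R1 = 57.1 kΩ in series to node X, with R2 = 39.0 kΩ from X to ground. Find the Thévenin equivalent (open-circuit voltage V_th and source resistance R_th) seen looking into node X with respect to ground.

V_th ≈ 11.5 V, R_th ≈ 23.7 kΩ

R1' = 3.12 + 57.1 = 60.22 kΩ (source resistance + R1).
With X open, the divider is unloaded: V_th = 29.2 × 39.0/99.22 = 11.48 V.
Looking into X with the source shorted: R_th = R1'·R2/(R1'+R2) = 60.22 × 39.0/99.22 = 23.67 kΩ.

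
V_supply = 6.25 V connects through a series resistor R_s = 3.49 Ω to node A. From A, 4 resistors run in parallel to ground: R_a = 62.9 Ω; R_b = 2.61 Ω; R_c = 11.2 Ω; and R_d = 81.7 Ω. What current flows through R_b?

I ≈ 0.872 A

Combine the parallel branches: R_p = (1/62.9 + 1/2.61 + 1/11.2 + 1/81.7)⁻¹ = 1.998 Ω.
V_A by voltage divider: V_A = 6.25 × 1.998/(3.49 + 1.998) = 2.275 V.
I(R_b) = V_A / R_b = 2.275/2.61 = 0.8717 A.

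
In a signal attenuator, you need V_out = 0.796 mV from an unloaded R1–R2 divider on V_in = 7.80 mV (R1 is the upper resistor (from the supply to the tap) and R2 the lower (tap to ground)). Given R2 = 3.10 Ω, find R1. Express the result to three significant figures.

R1 ≈ 27.3 Ω

The divider ratio is R2/(R1+R2) = 0.796/7.80 = 0.1021.
Rearranging, R1 = R2·(1−k)/k = 3.10 × 8.799 = 27.28 Ω.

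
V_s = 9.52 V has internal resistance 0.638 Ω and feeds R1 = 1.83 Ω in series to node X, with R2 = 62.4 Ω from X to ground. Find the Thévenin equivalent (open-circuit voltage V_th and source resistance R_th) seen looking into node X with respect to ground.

V_th ≈ 9.16 V, R_th ≈ 2.37 Ω

R1' = 0.638 + 1.83 = 2.468 Ω (source resistance + R1).
Open-circuit (no load on X): V_th = V_s · R2/(R1' + R2) = 9.52 × 62.4/(2.468 + 62.4) = 9.158 V.
With V_s suppressed (replaced by a short), R_th = R1' ‖ R2 = (2.468 × 62.4)/(2.468 + 62.4) = 2.374 Ω.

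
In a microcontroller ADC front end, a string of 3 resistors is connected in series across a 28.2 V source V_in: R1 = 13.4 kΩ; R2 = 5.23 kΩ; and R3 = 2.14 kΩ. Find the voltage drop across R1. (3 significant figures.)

V ≈ 18.2 V

Total series resistance ΣR = 13.4 + 5.23 + 2.14 = 20.77 kΩ.
V = V_in · R/ΣR = 28.2 × 0.6452 = 18.19 V.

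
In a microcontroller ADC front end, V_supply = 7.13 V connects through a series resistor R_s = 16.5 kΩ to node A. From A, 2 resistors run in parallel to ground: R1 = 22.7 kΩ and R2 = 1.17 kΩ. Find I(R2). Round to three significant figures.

I ≈ 0.385 mA

Equivalent of the parallel group: R_p = 1.113 kΩ.
Node voltage V_A = V_supply · R_p/(R_s + R_p) = 7.13 × 0.06317 = 0.4504 V.
I(R2) = V_A / R2 = 0.4504/1.17 = 0.3850 mA.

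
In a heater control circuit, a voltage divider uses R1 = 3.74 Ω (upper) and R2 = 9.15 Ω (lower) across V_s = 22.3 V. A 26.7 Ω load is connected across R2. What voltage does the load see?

R2 ‖ R_L = (9.15 × 26.7)/(9.15 + 26.7) = 6.815 Ω.
Now apply the divider: V_out = 22.3 × 0.6457 = 14.40 V.
(Unloaded it would be 15.8 V; the load pulls it down.)

V_out ≈ 14.4 V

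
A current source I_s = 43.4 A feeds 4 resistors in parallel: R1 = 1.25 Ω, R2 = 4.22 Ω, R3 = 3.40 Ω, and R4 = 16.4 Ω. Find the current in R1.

ΣG = 1/1.25 + 1/4.22 + 1/3.40 + 1/16.4 = 1.392.
R1 takes the fraction G_k/ΣG = 0.8000/1.392 = 0.5747, so I = 43.4 × 0.5747 = 24.94 A.

I ≈ 24.9 A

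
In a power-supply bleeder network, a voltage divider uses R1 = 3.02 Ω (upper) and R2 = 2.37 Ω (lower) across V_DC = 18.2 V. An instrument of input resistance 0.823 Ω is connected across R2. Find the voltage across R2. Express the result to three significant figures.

V_out ≈ 3.06 V

First combine the lower leg with the load: R2 ‖ R_L = 0.6109 Ω.
Then V_out = V_DC · R2'/(R1 + R2') = 18.2 × 0.6109/3.631 = 3.062 V.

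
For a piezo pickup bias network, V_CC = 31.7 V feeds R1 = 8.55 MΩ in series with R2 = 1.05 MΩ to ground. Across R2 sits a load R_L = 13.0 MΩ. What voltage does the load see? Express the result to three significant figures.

First combine the lower leg with the load: R2 ‖ R_L = 0.9715 MΩ.
Voltage divider with the loaded lower leg: V_out = 31.7 × 0.9715/(8.55 + 0.9715) = 31.7 × 0.1020 = 3.235 V.
(Unloaded it would be 3.47 V; the load pulls it down.)

V_out ≈ 3.23 V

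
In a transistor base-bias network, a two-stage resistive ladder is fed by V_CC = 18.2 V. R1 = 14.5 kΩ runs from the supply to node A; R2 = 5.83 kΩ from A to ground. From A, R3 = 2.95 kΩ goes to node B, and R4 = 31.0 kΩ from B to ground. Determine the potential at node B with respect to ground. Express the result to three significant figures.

V_B ≈ 4.25 V

Node A sees R2 in parallel with the series input of stage 2, R3 + R4 = 33.95 kΩ.
R2 ‖ (R3+R4) = 4.976 kΩ.
V_A = 18.2 × 4.976/(14.5 + 4.976) = 4.650 V.
Then the unloaded second divider: V_B = V_A × R4/(R3+R4) = 4.650 × 0.9131 = 4.246 V.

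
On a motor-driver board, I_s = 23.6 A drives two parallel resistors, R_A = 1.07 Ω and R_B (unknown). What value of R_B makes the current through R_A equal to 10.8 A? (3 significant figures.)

In a two-way split, I_A/I_s = R_B/(R_A + R_B).
With f = 0.4576, R_B = R_A · f/(1−f) = 1.07 × 0.8438 = 0.9028 Ω.

R_B ≈ 0.903 Ω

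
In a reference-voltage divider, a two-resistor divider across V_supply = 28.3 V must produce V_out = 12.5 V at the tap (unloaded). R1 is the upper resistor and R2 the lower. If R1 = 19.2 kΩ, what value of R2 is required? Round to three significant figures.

R2 ≈ 15.2 kΩ

The divider ratio is R2/(R1+R2) = 12.5/28.3 = 0.4417.
Rearranging, R2 = R1·k/(1−k) = 19.2 × 0.7911 = 15.19 kΩ.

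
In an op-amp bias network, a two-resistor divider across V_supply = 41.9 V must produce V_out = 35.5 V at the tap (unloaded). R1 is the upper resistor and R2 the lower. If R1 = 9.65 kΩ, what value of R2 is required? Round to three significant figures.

R2 ≈ 53.5 kΩ

V_out/V_supply = R2/(R1+R2) = 0.8473.
Rearranging, R2 = R1·k/(1−k) = 9.65 × 5.547 = 53.53 kΩ.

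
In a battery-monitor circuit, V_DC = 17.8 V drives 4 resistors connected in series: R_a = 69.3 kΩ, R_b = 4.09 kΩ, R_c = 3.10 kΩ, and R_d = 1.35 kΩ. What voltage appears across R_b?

ΣR = 69.3 + 4.09 + 3.10 + 1.35 = 77.84 kΩ.
By the voltage-divider rule, V = 17.8 × 4.090/77.84 = 0.9353 V.

V ≈ 0.935 V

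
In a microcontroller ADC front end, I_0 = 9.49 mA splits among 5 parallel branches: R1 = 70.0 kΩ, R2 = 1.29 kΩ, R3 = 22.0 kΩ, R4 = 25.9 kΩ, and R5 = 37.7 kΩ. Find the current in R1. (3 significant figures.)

Conductances: ΣG = 1/70.0 + 1/1.29 + 1/22.0 + 1/25.9 + 1/37.7 = 0.9001 (1/kΩ).
By the current-divider rule, I = I_0 · G_k/ΣG = 9.49 × 0.01587 = 0.1506 mA.

I ≈ 0.151 mA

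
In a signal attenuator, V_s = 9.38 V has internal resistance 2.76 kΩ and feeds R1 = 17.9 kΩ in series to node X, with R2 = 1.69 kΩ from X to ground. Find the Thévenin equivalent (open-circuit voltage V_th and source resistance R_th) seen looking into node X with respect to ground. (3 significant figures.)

R1' = 2.76 + 17.9 = 20.66 kΩ (source resistance + R1).
V_th is the unloaded tap voltage: V_s · R2/(R1'+R2) = 9.38 × 0.07562 = 0.7093 V.
With V_s suppressed (replaced by a short), R_th = R1' ‖ R2 = (20.66 × 1.69)/(20.66 + 1.69) = 1.562 kΩ.

V_th ≈ 0.709 V, R_th ≈ 1.56 kΩ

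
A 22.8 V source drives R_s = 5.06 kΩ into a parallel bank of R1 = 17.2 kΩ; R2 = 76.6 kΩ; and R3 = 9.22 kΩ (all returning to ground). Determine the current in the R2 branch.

I ≈ 0.156 mA

Equivalent of the parallel group: R_p = 5.566 kΩ.
V_A = 22.8 × 5.566/10.63 = 11.94 V.
Branch current I = V_A/R2 = 11.94/76.6 = 0.1559 mA.
(Check via current divider: I_total = 2.146 mA; share G_k/ΣG = 0.07267 → same result.)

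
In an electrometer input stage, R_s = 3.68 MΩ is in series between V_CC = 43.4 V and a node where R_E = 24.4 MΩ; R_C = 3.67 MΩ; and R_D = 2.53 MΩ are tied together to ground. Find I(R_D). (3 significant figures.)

I ≈ 4.75 µA

Parallel bank: R_p = 1/(1/24.4 + 1/3.67 + 1/2.53) = 1.411 MΩ.
V_A by voltage divider: V_A = 43.4 × 1.411/(3.68 + 1.411) = 12.03 V.
I(R_D) = V_A / R_D = 12.03/2.53 = 4.754 µA.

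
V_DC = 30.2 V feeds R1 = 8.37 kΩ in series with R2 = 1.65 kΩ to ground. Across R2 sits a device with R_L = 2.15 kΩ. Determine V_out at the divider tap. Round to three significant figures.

V_out ≈ 3.03 V

R2 ‖ R_L = (1.65 × 2.15)/(1.65 + 2.15) = 0.9336 kΩ.
Then V_out = V_DC · R2'/(R1 + R2') = 30.2 × 0.9336/9.304 = 3.030 V.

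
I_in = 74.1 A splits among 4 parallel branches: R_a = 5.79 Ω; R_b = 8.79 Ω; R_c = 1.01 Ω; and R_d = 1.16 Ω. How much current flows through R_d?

Conductances: ΣG = 1/5.79 + 1/8.79 + 1/1.01 + 1/1.16 = 2.139 (1/Ω).
R_d takes the fraction G_k/ΣG = 0.8621/2.139 = 0.4031, so I = 74.1 × 0.4031 = 29.87 A.

I ≈ 29.9 A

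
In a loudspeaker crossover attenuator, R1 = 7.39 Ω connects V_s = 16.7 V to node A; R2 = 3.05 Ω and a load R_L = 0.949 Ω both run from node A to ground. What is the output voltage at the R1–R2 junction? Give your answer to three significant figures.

R2 ‖ R_L = (3.05 × 0.949)/(3.05 + 0.949) = 0.7238 Ω.
Then V_out = V_s · R2'/(R1 + R2') = 16.7 × 0.7238/8.114 = 1.490 V.
(Unloaded it would be 4.88 V; the load pulls it down.)

V_out ≈ 1.49 V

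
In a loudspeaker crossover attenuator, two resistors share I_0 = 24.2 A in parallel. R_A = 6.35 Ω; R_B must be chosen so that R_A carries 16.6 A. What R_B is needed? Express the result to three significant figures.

R_B ≈ 13.9 Ω

The fraction through R_A equals R_B/(R_A+R_B).
16.6/24.2 = R_B/(R_A + R_B) → R_B = R_A · (0.6860)/(1 − 0.6860) = 6.35 × 2.184 = 13.87 Ω.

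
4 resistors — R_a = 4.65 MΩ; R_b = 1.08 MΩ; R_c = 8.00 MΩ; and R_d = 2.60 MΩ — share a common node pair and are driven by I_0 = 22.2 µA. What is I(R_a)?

I ≈ 2.89 µA

ΣG = 1/4.65 + 1/1.08 + 1/8.00 + 1/2.60 = 1.651.
By the current-divider rule, I = I_0 · G_k/ΣG = 22.2 × 0.1303 = 2.892 µA.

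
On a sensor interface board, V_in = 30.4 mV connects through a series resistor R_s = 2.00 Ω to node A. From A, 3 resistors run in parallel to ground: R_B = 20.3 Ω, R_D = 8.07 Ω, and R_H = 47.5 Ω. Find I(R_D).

Parallel bank: R_p = 1/(1/20.3 + 1/8.07 + 1/47.5) = 5.149 Ω.
V_A = 30.4 × 5.149/7.149 = 21.89 mV.
I(R_D) = V_A / R_D = 21.89/8.07 = 2.713 mA.
(Equivalently: I_total = 4.253 mA, then current-divider fraction G_k/ΣG = 0.6380.)

I ≈ 2.71 mA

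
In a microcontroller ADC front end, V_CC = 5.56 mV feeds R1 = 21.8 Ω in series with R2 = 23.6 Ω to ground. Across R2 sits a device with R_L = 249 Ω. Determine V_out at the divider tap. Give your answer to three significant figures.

The load sits in parallel with R2, giving an effective lower resistance R2' = R2·R_L/(R2+R_L) = 21.56 Ω.
Voltage divider with the loaded lower leg: V_out = 5.56 × 21.56/(21.8 + 21.56) = 5.56 × 0.4972 = 2.764 mV.

V_out ≈ 2.76 mV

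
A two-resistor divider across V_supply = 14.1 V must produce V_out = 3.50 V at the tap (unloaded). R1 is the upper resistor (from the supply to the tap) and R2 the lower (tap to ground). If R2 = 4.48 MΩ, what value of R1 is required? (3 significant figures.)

R1 ≈ 13.6 MΩ

V_out/V_supply = R2/(R1+R2) = 0.2482.
R1 = R2·(1/k − 1) = 4.48 × 3.029 = 13.57 MΩ.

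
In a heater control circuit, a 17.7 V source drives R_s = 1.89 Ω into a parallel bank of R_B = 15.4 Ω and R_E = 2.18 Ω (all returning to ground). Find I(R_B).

Parallel bank: R_p = 1/(1/15.4 + 1/2.18) = 1.910 Ω.
Node voltage V_A = V_in · R_p/(R_s + R_p) = 17.7 × 0.5026 = 8.896 V.
Branch current I = V_A/R_B = 8.896/15.4 = 0.5777 A.

I ≈ 0.578 A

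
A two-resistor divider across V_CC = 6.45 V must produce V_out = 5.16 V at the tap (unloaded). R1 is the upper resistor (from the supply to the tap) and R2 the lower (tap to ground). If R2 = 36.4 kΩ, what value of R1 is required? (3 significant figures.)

R1 ≈ 9.10 kΩ

The divider ratio is R2/(R1+R2) = 5.16/6.45 = 0.8000.
R1 = R2·(1/k − 1) = 36.4 × 0.2500 = 9.100 kΩ.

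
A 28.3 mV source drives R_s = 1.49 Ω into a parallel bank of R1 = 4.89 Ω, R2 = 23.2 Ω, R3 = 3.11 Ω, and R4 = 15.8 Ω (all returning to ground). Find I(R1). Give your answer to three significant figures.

Equivalent of the parallel group: R_p = 1.581 Ω.
Node voltage V_A = V_s · R_p/(R_s + R_p) = 28.3 × 0.5148 = 14.57 mV.
I(R1) = V_A / R1 = 14.57/4.89 = 2.980 mA.

I ≈ 2.98 mA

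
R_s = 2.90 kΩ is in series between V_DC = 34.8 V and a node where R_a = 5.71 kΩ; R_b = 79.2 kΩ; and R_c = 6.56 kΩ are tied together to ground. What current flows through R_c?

I ≈ 2.67 mA

Combine the parallel branches: R_p = (1/5.71 + 1/79.2 + 1/6.56)⁻¹ = 2.939 kΩ.
Node voltage V_A = V_DC · R_p/(R_s + R_p) = 34.8 × 0.5034 = 17.52 V.
Branch current I = V_A/R_c = 17.52/6.56 = 2.670 mA.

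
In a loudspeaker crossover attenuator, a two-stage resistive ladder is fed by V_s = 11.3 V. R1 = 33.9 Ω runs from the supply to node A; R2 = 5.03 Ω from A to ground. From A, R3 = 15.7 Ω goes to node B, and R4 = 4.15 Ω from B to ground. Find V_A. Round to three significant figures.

The second stage (R3 + R4 = 19.85 Ω) loads node A in parallel with R2.
R2 ‖ (R3+R4) = 4.013 Ω.
V_A = 11.3 × 4.013/(33.9 + 4.013) = 1.196 V.

V_A ≈ 1.20 V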